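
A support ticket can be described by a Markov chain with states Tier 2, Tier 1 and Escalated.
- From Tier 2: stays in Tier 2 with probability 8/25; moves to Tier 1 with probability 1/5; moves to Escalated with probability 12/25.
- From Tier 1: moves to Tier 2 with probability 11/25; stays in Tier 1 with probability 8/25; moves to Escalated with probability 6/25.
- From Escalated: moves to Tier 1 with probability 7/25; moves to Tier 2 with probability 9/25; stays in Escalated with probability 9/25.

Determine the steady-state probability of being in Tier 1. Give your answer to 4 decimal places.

0.2611

Let the stationary distribution be π with π = πP and π_1 + π_2 + π_3 = 1.
π_1 = 0.32·π_1 + 0.44·π_2 + 0.36·π_3
π_2 = 0.2·π_1 + 0.32·π_2 + 0.28·π_3
Solving with the normalization constraint gives π = (0.3662, 0.2611, 0.3726).
So the stationary probability of Tier 1 is 0.2611.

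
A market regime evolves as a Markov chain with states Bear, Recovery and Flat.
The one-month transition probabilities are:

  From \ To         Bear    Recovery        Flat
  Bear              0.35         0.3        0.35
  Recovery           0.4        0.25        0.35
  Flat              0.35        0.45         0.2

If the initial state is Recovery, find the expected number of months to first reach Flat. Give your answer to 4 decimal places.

Let t(s) be the expected number of months to first reach Flat from state s, with t(Flat) = 0. Conditioning on the first month:
t(Bear) = 1 + 0.35·t(Bear) + 0.3·t(Recovery)
t(Recovery) = 1 + 0.4·t(Bear) + 0.25·t(Recovery)
Solving: t(Bear) = 2.8571, t(Recovery) = 2.8571.
Expected months from Recovery to Flat: 2.8571.

2.8571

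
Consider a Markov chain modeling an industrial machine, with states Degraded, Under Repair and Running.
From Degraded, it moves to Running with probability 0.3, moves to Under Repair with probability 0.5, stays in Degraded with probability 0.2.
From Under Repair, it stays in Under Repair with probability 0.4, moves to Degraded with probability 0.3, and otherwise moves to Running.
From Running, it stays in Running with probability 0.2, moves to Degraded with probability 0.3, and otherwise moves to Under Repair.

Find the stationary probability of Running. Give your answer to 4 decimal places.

Let the stationary distribution be π with π = πP and π_1 + π_2 + π_3 = 1.
π_1 = 0.2·π_1 + 0.3·π_2 + 0.3·π_3
π_2 = 0.5·π_1 + 0.4·π_2 + 0.5·π_3
Solving with the normalization constraint gives π = (0.2727, 0.4545, 0.2727).
So the stationary probability of Running is 0.2727.

0.2727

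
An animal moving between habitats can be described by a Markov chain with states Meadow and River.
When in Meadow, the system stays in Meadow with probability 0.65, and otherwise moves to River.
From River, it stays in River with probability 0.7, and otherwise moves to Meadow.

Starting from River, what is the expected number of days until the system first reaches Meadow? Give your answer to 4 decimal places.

3.3333

Let t(s) be the expected number of days to first reach Meadow from state s, with t(Meadow) = 0. Conditioning on the first day:
t(River) = 1 + 0.7·t(River)
Solving: t(River) = 3.3333.
Expected days from River to Meadow: 3.3333.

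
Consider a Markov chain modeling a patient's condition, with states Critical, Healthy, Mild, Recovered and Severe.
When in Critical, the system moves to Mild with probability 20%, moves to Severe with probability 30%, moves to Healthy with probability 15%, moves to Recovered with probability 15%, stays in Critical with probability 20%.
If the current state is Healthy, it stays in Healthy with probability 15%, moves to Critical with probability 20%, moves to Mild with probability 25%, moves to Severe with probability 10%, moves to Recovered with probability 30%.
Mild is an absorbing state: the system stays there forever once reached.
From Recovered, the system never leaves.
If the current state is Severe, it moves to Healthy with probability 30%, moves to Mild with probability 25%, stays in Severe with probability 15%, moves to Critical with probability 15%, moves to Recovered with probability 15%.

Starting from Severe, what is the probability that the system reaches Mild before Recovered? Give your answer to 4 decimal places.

0.5652

Let h(s) be the probability of absorption at Mild starting from transient state s. Then h(Mild) = 1 and h(Recovered) = 0. By first-step analysis:
h(Critical) = 0.2·h(Critical) + 0.15·h(Healthy) + 0.2·1 + 0.15·0 + 0.3·h(Severe)
h(Healthy) = 0.2·h(Critical) + 0.15·h(Healthy) + 0.25·1 + 0.3·0 + 0.1·h(Severe)
h(Severe) = 0.15·h(Critical) + 0.3·h(Healthy) + 0.25·1 + 0.15·0 + 0.15·h(Severe)
Solving: h(Critical) = 0.5540, h(Healthy) = 0.4910, h(Severe) = 0.5652.
Starting from Severe, the probability is 0.5652.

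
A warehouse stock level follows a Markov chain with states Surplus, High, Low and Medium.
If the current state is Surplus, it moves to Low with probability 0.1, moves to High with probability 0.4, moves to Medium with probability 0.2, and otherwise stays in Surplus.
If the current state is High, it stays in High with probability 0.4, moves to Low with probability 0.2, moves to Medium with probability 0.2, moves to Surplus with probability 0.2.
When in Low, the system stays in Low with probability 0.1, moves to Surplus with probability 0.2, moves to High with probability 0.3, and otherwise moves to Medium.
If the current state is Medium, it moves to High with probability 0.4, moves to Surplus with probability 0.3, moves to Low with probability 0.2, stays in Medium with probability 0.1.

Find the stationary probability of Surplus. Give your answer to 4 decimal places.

Let the stationary distribution be π with π = πP and π_1 + π_2 + π_3 + π_4 = 1.
π_1 = 0.3·π_1 + 0.2·π_2 + 0.2·π_3 + 0.3·π_4
π_2 = 0.4·π_1 + 0.4·π_2 + 0.3·π_3 + 0.4·π_4
π_3 = 0.1·π_1 + 0.2·π_2 + 0.1·π_3 + 0.2·π_4
Solving with the normalization constraint gives π = (0.2456, 0.3841, 0.1595, 0.2108).
So the stationary probability of Surplus is 0.2456.

0.2456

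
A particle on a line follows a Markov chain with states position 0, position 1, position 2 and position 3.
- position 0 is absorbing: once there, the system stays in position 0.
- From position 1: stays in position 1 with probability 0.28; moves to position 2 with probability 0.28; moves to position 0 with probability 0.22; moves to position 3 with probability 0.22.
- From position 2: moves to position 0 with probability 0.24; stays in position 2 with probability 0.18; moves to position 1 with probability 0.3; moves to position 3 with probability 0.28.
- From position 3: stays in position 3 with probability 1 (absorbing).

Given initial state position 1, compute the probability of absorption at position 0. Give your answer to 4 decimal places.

Let h(s) be the probability of absorption at position 0 starting from transient state s. Then h(position 0) = 1 and h(position 3) = 0. By first-step analysis:
h(position 1) = 0.22·1 + 0.28·h(position 1) + 0.28·h(position 2) + 0.22·0
h(position 2) = 0.24·1 + 0.3·h(position 1) + 0.18·h(position 2) + 0.28·0
Solving: h(position 1) = 0.4889, h(position 2) = 0.4716.
Starting from position 1, the probability is 0.4889.

0.4889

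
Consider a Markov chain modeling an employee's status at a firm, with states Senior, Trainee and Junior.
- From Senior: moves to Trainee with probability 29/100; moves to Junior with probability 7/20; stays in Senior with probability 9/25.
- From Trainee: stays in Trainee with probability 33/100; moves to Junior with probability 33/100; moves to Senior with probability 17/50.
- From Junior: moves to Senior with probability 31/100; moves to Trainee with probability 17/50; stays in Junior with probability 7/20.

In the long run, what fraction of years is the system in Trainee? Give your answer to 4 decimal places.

Let the stationary distribution be π with π = πP and π_1 + π_2 + π_3 = 1.
π_1 = 0.36·π_1 + 0.34·π_2 + 0.31·π_3
π_2 = 0.29·π_1 + 0.33·π_2 + 0.34·π_3
Solving with the normalization constraint gives π = (0.3364, 0.3200, 0.3436).
So the stationary probability of Trainee is 0.3200.

0.3200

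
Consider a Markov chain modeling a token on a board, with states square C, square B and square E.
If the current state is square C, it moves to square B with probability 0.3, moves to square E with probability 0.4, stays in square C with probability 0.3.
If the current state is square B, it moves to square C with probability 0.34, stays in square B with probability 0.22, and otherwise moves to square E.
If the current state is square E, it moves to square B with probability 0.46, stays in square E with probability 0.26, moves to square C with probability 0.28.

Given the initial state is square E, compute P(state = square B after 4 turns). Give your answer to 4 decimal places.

0.3305

Propagate the distribution vector 4 turns from square E.
After 0 turns: (0.0000, 0.0000, 1.0000)
After 1 turn: (0.2800, 0.4600, 0.2600)
After 2 turns: (0.3132, 0.3048, 0.3820)
After 3 turns: (0.3046, 0.3367, 0.3587)
After 4 turns: (0.3063, 0.3305, 0.3632)
P(in square B after 4 turns) = 0.3305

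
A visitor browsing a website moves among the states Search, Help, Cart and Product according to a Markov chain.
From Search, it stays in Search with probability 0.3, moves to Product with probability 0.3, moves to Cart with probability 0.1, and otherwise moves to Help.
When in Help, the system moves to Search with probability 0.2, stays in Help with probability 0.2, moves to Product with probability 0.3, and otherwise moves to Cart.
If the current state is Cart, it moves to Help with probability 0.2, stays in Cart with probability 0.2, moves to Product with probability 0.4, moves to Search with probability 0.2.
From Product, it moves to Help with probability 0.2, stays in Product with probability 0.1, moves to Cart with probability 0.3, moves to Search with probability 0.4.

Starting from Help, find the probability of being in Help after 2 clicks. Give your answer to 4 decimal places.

0.2200

Propagate the distribution vector 2 clicks from Help.
After 0 clicks: (0.0000, 1.0000, 0.0000, 0.0000)
After 1 click: (0.2000, 0.2000, 0.3000, 0.3000)
After 2 clicks: (0.2800, 0.2200, 0.2300, 0.2700)
P(in Help after 2 clicks) = 0.2200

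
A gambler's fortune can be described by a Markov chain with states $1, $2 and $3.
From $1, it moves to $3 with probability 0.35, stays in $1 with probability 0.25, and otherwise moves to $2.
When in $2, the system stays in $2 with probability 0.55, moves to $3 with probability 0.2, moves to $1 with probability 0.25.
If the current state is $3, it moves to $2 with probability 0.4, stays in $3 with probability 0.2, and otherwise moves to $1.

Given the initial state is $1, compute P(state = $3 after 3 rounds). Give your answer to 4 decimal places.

0.2454

Propagate the distribution vector 3 rounds from $1.
After 0 rounds: (1.0000, 0.0000, 0.0000)
After 1 round: (0.2500, 0.4000, 0.3500)
After 2 rounds: (0.3025, 0.4600, 0.2375)
After 3 rounds: (0.2856, 0.4690, 0.2454)
P(in $3 after 3 rounds) = 0.2454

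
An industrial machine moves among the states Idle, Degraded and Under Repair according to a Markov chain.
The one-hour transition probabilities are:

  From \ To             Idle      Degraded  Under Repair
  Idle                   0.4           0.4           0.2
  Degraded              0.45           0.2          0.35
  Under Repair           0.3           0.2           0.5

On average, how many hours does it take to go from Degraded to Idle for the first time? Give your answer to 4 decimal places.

Let t(s) be the expected number of hours to first reach Idle from state s, with t(Idle) = 0. Conditioning on the first hour:
t(Degraded) = 1 + 0.2·t(Degraded) + 0.35·t(Under Repair)
t(Under Repair) = 1 + 0.2·t(Degraded) + 0.5·t(Under Repair)
Solving: t(Degraded) = 2.5758, t(Under Repair) = 3.0303.
Expected hours from Degraded to Idle: 2.5758.

2.5758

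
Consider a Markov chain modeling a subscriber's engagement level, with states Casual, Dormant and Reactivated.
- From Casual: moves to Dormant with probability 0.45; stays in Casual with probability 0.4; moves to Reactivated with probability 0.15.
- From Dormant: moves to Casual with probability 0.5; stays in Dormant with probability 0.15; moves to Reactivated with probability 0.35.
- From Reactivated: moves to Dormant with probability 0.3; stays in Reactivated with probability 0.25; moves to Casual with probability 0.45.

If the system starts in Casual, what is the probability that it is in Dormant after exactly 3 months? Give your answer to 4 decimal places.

Propagate the distribution vector 3 months from Casual.
After 0 months: (1.0000, 0.0000, 0.0000)
After 1 month: (0.4000, 0.4500, 0.1500)
After 2 months: (0.4525, 0.2925, 0.2550)
After 3 months: (0.4420, 0.3240, 0.2340)
P(in Dormant after 3 months) = 0.3240

0.3240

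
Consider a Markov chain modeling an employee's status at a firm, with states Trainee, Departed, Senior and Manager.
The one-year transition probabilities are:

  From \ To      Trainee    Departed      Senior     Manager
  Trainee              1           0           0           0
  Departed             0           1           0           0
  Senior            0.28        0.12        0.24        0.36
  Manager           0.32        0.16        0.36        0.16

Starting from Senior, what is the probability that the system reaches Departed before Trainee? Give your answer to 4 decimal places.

Let h(s) be the probability of absorption at Departed starting from transient state s. Then h(Departed) = 1 and h(Trainee) = 0. By first-step analysis:
h(Senior) = 0.28·0 + 0.12·1 + 0.24·h(Senior) + 0.36·h(Manager)
h(Manager) = 0.32·0 + 0.16·1 + 0.36·h(Senior) + 0.16·h(Manager)
Solving: h(Senior) = 0.3113, h(Manager) = 0.3239.
Starting from Senior, the probability is 0.3113.

0.3113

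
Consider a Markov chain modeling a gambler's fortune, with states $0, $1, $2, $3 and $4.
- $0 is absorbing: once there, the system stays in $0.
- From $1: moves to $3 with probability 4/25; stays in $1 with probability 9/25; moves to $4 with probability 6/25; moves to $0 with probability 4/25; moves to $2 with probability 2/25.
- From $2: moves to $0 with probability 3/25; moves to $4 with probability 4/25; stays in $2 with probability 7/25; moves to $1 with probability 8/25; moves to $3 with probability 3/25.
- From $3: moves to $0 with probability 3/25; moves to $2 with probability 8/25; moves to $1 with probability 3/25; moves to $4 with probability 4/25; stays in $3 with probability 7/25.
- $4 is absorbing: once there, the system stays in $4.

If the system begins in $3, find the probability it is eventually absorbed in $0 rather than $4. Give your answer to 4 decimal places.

0.4202

Let h(s) be the probability of absorption at $0 starting from transient state s. Then h($0) = 1 and h($4) = 0. By first-step analysis:
h($1) = 0.16·1 + 0.36·h($1) + 0.08·h($2) + 0.16·h($3) + 0.24·0
h($2) = 0.12·1 + 0.32·h($1) + 0.28·h($2) + 0.12·h($3) + 0.16·0
h($3) = 0.12·1 + 0.12·h($1) + 0.32·h($2) + 0.28·h($3) + 0.16·0
Solving: h($1) = 0.4073, h($2) = 0.4177, h($3) = 0.4202.
Starting from $3, the probability is 0.4202.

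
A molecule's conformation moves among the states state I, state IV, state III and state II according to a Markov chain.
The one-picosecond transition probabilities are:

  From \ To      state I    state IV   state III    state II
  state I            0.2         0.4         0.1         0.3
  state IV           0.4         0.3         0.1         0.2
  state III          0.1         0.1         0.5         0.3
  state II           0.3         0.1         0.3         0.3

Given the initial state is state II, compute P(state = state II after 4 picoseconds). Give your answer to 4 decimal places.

0.2792

Propagate the distribution vector 4 picoseconds from state II.
After 0 picoseconds: (0.0000, 0.0000, 0.0000, 1.0000)
After 1 picosecond: (0.3000, 0.1000, 0.3000, 0.3000)
After 2 picoseconds: (0.2200, 0.2100, 0.2800, 0.2900)
After 3 picoseconds: (0.2430, 0.2080, 0.2700, 0.2790)
After 4 picoseconds: (0.2425, 0.2145, 0.2638, 0.2792)
P(in state II after 4 picoseconds) = 0.2792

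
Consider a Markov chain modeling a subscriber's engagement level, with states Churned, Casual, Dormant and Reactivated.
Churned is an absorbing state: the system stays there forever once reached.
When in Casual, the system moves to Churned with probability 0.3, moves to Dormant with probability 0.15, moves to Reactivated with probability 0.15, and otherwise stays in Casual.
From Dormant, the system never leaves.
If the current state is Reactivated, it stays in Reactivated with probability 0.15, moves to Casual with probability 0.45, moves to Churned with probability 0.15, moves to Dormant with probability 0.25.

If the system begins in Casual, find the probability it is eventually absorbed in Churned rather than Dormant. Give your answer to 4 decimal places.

Let h(s) be the probability of absorption at Churned starting from transient state s. Then h(Churned) = 1 and h(Dormant) = 0. By first-step analysis:
h(Casual) = 0.3·1 + 0.4·h(Casual) + 0.15·0 + 0.15·h(Reactivated)
h(Reactivated) = 0.15·1 + 0.45·h(Casual) + 0.25·0 + 0.15·h(Reactivated)
Solving: h(Casual) = 0.6271, h(Reactivated) = 0.5085.
Starting from Casual, the probability is 0.6271.

0.6271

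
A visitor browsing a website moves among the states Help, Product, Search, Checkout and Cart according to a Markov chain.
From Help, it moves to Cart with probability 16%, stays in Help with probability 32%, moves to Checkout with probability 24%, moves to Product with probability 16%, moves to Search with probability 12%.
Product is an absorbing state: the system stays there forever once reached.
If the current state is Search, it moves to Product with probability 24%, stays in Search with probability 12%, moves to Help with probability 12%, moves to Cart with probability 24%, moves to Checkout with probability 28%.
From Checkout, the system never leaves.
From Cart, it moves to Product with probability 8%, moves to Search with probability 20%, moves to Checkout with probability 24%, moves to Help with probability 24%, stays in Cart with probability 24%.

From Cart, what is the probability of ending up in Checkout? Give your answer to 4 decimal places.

0.6621

Let h(s) be the probability of absorption at Checkout starting from transient state s. Then h(Checkout) = 1 and h(Product) = 0. By first-step analysis:
h(Help) = 0.32·h(Help) + 0.16·0 + 0.12·h(Search) + 0.24·1 + 0.16·h(Cart)
h(Search) = 0.12·h(Help) + 0.24·0 + 0.12·h(Search) + 0.28·1 + 0.24·h(Cart)
h(Cart) = 0.24·h(Help) + 0.08·0 + 0.2·h(Search) + 0.24·1 + 0.24·h(Cart)
Solving: h(Help) = 0.6115, h(Search) = 0.5821, h(Cart) = 0.6621.
Starting from Cart, the probability is 0.6621.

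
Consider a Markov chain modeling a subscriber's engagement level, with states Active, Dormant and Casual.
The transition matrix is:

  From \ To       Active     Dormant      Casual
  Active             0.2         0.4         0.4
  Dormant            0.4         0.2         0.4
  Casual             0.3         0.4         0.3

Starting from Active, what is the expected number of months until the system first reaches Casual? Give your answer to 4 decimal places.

Let t(s) be the expected number of months to first reach Casual from state s, with t(Casual) = 0. Conditioning on the first month:
t(Active) = 1 + 0.2·t(Active) + 0.4·t(Dormant)
t(Dormant) = 1 + 0.4·t(Active) + 0.2·t(Dormant)
Solving: t(Active) = 2.5000, t(Dormant) = 2.5000.
Expected months from Active to Casual: 2.5000.

2.5000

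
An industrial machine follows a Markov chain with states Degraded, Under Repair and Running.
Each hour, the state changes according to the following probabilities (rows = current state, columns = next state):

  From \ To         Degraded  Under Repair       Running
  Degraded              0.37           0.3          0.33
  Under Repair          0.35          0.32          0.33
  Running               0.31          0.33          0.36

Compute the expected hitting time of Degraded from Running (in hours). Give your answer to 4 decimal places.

Let t(s) be the expected number of hours to first reach Degraded from state s, with t(Degraded) = 0. Conditioning on the first hour:
t(Under Repair) = 1 + 0.32·t(Under Repair) + 0.33·t(Running)
t(Running) = 1 + 0.33·t(Under Repair) + 0.36·t(Running)
Solving: t(Under Repair) = 2.9727, t(Running) = 3.0953.
Expected hours from Running to Degraded: 3.0953.

3.0953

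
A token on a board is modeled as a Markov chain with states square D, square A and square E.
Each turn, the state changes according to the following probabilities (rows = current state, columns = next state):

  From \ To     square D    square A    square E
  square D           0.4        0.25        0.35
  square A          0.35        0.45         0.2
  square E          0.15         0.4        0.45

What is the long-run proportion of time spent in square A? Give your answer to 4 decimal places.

Let the stationary distribution be π with π = πP and π_1 + π_2 + π_3 = 1.
π_1 = 0.4·π_1 + 0.35·π_2 + 0.15·π_3
π_2 = 0.25·π_1 + 0.45·π_2 + 0.4·π_3
Solving with the normalization constraint gives π = (0.2997, 0.3737, 0.3266).
So the stationary probability of square A is 0.3737.

0.3737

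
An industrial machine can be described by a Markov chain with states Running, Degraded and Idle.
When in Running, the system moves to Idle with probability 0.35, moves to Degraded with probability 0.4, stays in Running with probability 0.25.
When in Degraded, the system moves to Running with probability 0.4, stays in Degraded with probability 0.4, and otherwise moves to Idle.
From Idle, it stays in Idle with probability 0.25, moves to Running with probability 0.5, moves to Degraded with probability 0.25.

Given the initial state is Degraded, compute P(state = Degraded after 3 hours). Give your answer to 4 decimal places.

Propagate the distribution vector 3 hours from Degraded.
After 0 hours: (0.0000, 1.0000, 0.0000)
After 1 hour: (0.4000, 0.4000, 0.2000)
After 2 hours: (0.3600, 0.3700, 0.2700)
After 3 hours: (0.3730, 0.3595, 0.2675)
P(in Degraded after 3 hours) = 0.3595

0.3595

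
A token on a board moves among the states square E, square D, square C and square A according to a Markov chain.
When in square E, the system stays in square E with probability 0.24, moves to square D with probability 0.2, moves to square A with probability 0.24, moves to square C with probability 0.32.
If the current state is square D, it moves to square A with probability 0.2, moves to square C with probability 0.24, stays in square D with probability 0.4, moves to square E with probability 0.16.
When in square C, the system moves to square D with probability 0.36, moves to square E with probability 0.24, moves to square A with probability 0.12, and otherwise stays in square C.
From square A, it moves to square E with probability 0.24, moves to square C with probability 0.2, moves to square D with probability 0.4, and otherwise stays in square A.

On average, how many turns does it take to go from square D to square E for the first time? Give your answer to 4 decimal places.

5.1730

Let t(s) be the expected number of turns to first reach square E from state s, with t(square E) = 0. Conditioning on the first turn:
t(square D) = 1 + 0.4·t(square D) + 0.24·t(square C) + 0.2·t(square A)
t(square C) = 1 + 0.36·t(square D) + 0.28·t(square C) + 0.12·t(square A)
t(square A) = 1 + 0.4·t(square D) + 0.2·t(square C) + 0.16·t(square A)
Solving: t(square D) = 5.1730, t(square C) = 4.7738, t(square A) = 4.7904.
Expected turns from square D to square E: 5.1730.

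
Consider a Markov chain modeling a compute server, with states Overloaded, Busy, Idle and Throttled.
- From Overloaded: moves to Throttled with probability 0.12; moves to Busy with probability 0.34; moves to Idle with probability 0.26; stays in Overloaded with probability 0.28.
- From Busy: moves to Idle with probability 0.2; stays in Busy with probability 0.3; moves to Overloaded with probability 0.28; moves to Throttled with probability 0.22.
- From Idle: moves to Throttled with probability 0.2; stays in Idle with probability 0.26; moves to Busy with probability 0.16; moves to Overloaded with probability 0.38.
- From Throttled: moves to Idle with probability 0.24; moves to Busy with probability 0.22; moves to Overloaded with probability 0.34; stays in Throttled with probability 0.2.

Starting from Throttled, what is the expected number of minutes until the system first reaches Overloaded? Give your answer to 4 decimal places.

2.9761

Let t(s) be the expected number of minutes to first reach Overloaded from state s, with t(Overloaded) = 0. Conditioning on the first minute:
t(Busy) = 1 + 0.3·t(Busy) + 0.2·t(Idle) + 0.22·t(Throttled)
t(Idle) = 1 + 0.16·t(Busy) + 0.26·t(Idle) + 0.2·t(Throttled)
t(Throttled) = 1 + 0.22·t(Busy) + 0.24·t(Idle) + 0.2·t(Throttled)
Solving: t(Busy) = 3.1761, t(Idle) = 2.8424, t(Throttled) = 2.9761.
Expected minutes from Throttled to Overloaded: 2.9761.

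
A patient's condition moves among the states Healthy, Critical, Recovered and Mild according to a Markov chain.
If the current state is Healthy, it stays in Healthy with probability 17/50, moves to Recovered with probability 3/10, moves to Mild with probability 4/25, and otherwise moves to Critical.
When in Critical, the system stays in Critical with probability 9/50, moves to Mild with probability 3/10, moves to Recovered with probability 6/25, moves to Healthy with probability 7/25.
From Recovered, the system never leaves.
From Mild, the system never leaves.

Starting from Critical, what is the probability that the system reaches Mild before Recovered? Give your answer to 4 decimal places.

0.5004

Let h(s) be the probability of absorption at Mild starting from transient state s. Then h(Mild) = 1 and h(Recovered) = 0. By first-step analysis:
h(Healthy) = 0.34·h(Healthy) + 0.2·h(Critical) + 0.3·0 + 0.16·1
h(Critical) = 0.28·h(Healthy) + 0.18·h(Critical) + 0.24·0 + 0.3·1
Solving: h(Healthy) = 0.3941, h(Critical) = 0.5004.
Starting from Critical, the probability is 0.5004.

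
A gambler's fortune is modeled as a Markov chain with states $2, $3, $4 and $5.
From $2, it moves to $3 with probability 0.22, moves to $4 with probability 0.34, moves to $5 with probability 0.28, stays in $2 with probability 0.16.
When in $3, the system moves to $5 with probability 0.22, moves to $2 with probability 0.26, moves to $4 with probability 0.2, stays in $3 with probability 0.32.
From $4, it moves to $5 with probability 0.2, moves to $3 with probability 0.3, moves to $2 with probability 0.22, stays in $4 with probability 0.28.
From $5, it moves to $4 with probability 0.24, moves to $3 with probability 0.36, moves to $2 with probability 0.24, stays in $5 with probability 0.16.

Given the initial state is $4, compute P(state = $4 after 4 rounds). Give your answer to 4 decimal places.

Propagate the distribution vector 4 rounds from $4.
After 0 rounds: (0.0000, 0.0000, 1.0000, 0.0000)
After 1 round: (0.2200, 0.3000, 0.2800, 0.2000)
After 2 rounds: (0.2228, 0.3004, 0.2612, 0.2156)
After 3 rounds: (0.2230, 0.3011, 0.2607, 0.2152)
After 4 rounds: (0.2230, 0.3011, 0.2607, 0.2153)
P(in $4 after 4 rounds) = 0.2607

0.2607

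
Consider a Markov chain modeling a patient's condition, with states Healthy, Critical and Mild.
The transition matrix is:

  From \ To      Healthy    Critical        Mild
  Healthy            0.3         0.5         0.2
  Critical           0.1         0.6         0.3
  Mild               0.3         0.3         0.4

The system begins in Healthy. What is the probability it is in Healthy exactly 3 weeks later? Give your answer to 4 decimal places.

0.1980

Propagate the distribution vector 3 weeks from Healthy.
After 0 weeks: (1.0000, 0.0000, 0.0000)
After 1 week: (0.3000, 0.5000, 0.2000)
After 2 weeks: (0.2000, 0.5100, 0.2900)
After 3 weeks: (0.1980, 0.4930, 0.3090)
P(in Healthy after 3 weeks) = 0.1980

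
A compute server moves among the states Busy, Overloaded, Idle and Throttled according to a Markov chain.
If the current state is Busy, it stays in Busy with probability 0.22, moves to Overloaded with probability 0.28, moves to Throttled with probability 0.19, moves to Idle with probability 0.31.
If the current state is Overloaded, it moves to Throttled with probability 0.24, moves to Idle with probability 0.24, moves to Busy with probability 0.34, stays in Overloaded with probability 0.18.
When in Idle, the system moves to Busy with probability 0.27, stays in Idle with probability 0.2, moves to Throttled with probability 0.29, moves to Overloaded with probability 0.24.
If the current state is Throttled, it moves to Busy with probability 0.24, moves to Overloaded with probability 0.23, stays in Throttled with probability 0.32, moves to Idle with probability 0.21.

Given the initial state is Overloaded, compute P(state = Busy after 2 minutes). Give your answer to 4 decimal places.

0.2584

Propagate the distribution vector 2 minutes from Overloaded.
After 0 minutes: (0.0000, 1.0000, 0.0000, 0.0000)
After 1 minute: (0.3400, 0.1800, 0.2400, 0.2400)
After 2 minutes: (0.2584, 0.2404, 0.2470, 0.2542)
P(in Busy after 2 minutes) = 0.2584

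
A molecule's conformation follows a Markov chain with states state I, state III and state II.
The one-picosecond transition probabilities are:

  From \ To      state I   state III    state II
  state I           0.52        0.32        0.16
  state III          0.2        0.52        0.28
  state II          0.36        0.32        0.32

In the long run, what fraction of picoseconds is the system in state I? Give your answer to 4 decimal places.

0.3524

Let the stationary distribution be π with π = πP and π_1 + π_2 + π_3 = 1.
π_1 = 0.52·π_1 + 0.2·π_2 + 0.36·π_3
π_2 = 0.32·π_1 + 0.52·π_2 + 0.32·π_3
Solving with the normalization constraint gives π = (0.3524, 0.4000, 0.2476).
So the stationary probability of state I is 0.3524.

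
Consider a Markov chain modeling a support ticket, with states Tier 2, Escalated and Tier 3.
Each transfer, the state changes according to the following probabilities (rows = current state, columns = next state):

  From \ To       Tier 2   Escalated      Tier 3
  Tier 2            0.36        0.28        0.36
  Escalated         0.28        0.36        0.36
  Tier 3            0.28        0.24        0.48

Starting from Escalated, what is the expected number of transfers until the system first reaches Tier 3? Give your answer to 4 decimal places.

Let t(s) be the expected number of transfers to first reach Tier 3 from state s, with t(Tier 3) = 0. Conditioning on the first transfer:
t(Tier 2) = 1 + 0.36·t(Tier 2) + 0.28·t(Escalated)
t(Escalated) = 1 + 0.28·t(Tier 2) + 0.36·t(Escalated)
Solving: t(Tier 2) = 2.7778, t(Escalated) = 2.7778.
Expected transfers from Escalated to Tier 3: 2.7778.

2.7778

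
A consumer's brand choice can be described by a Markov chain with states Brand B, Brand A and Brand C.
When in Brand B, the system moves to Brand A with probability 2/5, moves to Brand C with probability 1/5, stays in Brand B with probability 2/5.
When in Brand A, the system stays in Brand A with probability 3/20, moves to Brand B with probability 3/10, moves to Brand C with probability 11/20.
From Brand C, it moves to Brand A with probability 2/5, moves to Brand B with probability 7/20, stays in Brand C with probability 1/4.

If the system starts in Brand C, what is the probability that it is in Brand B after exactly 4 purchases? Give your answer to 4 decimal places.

Propagate the distribution vector 4 purchases from Brand C.
After 0 purchases: (0.0000, 0.0000, 1.0000)
After 1 purchase: (0.3500, 0.4000, 0.2500)
After 2 purchases: (0.3475, 0.3000, 0.3525)
After 3 purchases: (0.3524, 0.3250, 0.3226)
After 4 purchases: (0.3514, 0.3188, 0.3299)
P(in Brand B after 4 purchases) = 0.3514

0.3514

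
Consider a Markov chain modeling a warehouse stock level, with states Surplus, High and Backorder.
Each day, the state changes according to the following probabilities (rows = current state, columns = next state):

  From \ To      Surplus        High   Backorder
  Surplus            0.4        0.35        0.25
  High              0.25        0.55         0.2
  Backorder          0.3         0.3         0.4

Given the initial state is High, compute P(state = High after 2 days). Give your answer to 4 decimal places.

Sum over the intermediate state after 1 day:
P = P(High→Surplus)·P(Surplus→High) + P(High→High)·P(High→High) + P(High→Backorder)·P(Backorder→High)
  = 0.25×0.35 + 0.55×0.55 + 0.2×0.3
  = 0.0875 + 0.3025 + 0.0600 = 0.4500

0.4500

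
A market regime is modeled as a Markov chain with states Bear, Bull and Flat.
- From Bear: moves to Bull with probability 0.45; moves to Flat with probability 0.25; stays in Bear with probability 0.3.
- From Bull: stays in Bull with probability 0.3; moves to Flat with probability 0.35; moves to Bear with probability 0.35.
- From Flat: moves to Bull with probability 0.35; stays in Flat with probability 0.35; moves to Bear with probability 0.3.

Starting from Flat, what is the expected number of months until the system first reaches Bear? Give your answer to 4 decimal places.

3.1579

Let t(s) be the expected number of months to first reach Bear from state s, with t(Bear) = 0. Conditioning on the first month:
t(Bull) = 1 + 0.3·t(Bull) + 0.35·t(Flat)
t(Flat) = 1 + 0.35·t(Bull) + 0.35·t(Flat)
Solving: t(Bull) = 3.0075, t(Flat) = 3.1579.
Expected months from Flat to Bear: 3.1579.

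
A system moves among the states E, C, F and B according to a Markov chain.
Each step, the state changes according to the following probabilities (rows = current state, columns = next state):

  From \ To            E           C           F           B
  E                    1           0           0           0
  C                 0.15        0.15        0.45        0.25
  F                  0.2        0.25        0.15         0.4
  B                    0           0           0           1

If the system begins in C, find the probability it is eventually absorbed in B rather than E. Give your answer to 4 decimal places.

0.6434

Let h(s) be the probability of absorption at B starting from transient state s. Then h(B) = 1 and h(E) = 0. By first-step analysis:
h(C) = 0.15·0 + 0.15·h(C) + 0.45·h(F) + 0.25·1
h(F) = 0.2·0 + 0.25·h(C) + 0.15·h(F) + 0.4·1
Solving: h(C) = 0.6434, h(F) = 0.6598.
Starting from C, the probability is 0.6434.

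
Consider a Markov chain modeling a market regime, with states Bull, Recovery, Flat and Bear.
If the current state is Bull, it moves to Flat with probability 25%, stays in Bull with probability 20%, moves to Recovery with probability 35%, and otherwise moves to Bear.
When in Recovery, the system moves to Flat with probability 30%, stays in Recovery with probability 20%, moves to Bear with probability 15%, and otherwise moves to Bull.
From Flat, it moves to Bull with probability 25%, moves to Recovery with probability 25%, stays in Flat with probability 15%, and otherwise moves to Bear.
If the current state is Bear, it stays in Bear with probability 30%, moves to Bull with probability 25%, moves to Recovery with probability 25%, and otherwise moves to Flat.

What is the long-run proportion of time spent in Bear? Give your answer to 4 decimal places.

0.2456

Let the stationary distribution be π with π = πP and π_1 + π_2 + π_3 + π_4 = 1.
π_1 = 0.2·π_1 + 0.35·π_2 + 0.25·π_3 + 0.25·π_4
π_2 = 0.35·π_1 + 0.2·π_2 + 0.25·π_3 + 0.25·π_4
π_3 = 0.25·π_1 + 0.3·π_2 + 0.15·π_3 + 0.2·π_4
Solving with the normalization constraint gives π = (0.2632, 0.2632, 0.2281, 0.2456).
So the stationary probability of Bear is 0.2456.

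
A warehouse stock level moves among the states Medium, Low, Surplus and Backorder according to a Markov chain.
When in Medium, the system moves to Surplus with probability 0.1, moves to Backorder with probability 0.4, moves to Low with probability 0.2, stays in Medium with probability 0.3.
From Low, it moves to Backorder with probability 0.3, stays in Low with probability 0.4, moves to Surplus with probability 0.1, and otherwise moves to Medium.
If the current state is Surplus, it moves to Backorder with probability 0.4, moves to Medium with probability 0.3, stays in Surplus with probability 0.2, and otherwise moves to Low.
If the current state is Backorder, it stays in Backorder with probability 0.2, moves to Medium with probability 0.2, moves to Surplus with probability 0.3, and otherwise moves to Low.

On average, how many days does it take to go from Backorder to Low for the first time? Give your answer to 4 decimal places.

Let t(s) be the expected number of days to first reach Low from state s, with t(Low) = 0. Conditioning on the first day:
t(Medium) = 1 + 0.3·t(Medium) + 0.1·t(Surplus) + 0.4·t(Backorder)
t(Surplus) = 1 + 0.3·t(Medium) + 0.2·t(Surplus) + 0.4·t(Backorder)
t(Backorder) = 1 + 0.2·t(Medium) + 0.3·t(Surplus) + 0.2·t(Backorder)
Solving: t(Medium) = 4.6552, t(Surplus) = 5.1724, t(Backorder) = 4.3534.
Expected days from Backorder to Low: 4.3534.

4.3534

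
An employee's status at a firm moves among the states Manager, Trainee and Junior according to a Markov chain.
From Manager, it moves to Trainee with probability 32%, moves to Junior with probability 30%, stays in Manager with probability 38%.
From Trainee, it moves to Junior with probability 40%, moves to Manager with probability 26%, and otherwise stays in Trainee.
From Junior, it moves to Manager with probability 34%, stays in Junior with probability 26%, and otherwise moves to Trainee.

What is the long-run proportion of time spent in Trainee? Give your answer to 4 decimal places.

0.3528

Let the stationary distribution be π with π = πP and π_1 + π_2 + π_3 = 1.
π_1 = 0.38·π_1 + 0.26·π_2 + 0.34·π_3
π_2 = 0.32·π_1 + 0.34·π_2 + 0.4·π_3
Solving with the normalization constraint gives π = (0.3248, 0.3528, 0.3224).
So the stationary probability of Trainee is 0.3528.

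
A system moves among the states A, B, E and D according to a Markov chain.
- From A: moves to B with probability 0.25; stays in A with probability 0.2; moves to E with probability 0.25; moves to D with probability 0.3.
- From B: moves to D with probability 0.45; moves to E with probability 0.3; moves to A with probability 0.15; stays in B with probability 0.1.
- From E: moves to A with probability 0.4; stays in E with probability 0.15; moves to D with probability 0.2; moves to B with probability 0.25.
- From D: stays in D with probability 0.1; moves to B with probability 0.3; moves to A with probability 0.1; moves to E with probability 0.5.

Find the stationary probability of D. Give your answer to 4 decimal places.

Let the stationary distribution be π with π = πP and π_1 + π_2 + π_3 + π_4 = 1.
π_1 = 0.2·π_1 + 0.15·π_2 + 0.4·π_3 + 0.1·π_4
π_2 = 0.25·π_1 + 0.1·π_2 + 0.25·π_3 + 0.3·π_4
π_3 = 0.25·π_1 + 0.3·π_2 + 0.15·π_3 + 0.5·π_4
Solving with the normalization constraint gives π = (0.2223, 0.2284, 0.2954, 0.2539).
So the stationary probability of D is 0.2539.

0.2539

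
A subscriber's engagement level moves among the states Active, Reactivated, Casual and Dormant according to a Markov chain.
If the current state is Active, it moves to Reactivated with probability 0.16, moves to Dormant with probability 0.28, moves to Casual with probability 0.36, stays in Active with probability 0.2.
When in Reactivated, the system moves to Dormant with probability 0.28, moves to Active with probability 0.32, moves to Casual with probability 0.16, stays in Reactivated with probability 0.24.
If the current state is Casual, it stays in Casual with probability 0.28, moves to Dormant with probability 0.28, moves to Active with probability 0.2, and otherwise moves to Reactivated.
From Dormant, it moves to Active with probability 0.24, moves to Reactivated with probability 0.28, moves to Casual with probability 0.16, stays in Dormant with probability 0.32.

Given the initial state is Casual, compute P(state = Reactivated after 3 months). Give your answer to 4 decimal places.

Propagate the distribution vector 3 months from Casual.
After 0 months: (0.0000, 0.0000, 1.0000, 0.0000)
After 1 month: (0.2000, 0.2400, 0.2800, 0.2800)
After 2 months: (0.2400, 0.2352, 0.2336, 0.2912)
After 3 months: (0.2399, 0.2324, 0.2360, 0.2916)
P(in Reactivated after 3 months) = 0.2324

0.2324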